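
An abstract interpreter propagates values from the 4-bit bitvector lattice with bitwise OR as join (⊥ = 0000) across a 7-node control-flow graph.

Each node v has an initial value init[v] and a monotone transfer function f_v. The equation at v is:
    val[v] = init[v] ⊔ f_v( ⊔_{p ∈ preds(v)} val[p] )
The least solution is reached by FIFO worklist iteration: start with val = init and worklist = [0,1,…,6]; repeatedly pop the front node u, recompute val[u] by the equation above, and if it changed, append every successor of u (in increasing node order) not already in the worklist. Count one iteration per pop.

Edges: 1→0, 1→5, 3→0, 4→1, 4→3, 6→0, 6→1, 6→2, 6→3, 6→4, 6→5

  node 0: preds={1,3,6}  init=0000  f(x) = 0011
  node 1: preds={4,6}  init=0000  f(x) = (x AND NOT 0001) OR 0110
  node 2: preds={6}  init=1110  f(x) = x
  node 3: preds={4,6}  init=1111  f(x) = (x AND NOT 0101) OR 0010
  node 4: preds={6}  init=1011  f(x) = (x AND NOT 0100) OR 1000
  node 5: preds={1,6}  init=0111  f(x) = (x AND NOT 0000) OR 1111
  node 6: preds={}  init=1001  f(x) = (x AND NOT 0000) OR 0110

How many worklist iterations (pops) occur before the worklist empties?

Worklist (13 pops):
  #1 pop 0: in=1111 → 0011 (was 0000); enqueue []
  #2 pop 1: in=1011 → 1110 (was 0000); enqueue [0]
  #3 pop 2: in=1001 → 1111 (was 1110); enqueue []
  #4 pop 3: in=1011 → 1111 (no change)
  #5 pop 4: in=1001 → 1011 (no change)
  #6 pop 5: in=1111 → 1111 (was 0111); enqueue []
  #7 pop 6: in=0000 → 1111 (was 1001); enqueue [1,2,3,4,5]
  #8 pop 0: in=1111 → 0011 (no change)
  #9 pop 1: in=1111 → 1110 (no change)
  #10 pop 2: in=1111 → 1111 (no change)
  #11 pop 3: in=1111 → 1111 (no change)
  #12 pop 4: in=1111 → 1011 (no change)
  #13 pop 5: in=1111 → 1111 (no change)

Fixpoint:
  val[0] = 0011
  val[1] = 1110
  val[2] = 1111
  val[3] = 1111
  val[4] = 1011
  val[5] = 1111
  val[6] = 1111

13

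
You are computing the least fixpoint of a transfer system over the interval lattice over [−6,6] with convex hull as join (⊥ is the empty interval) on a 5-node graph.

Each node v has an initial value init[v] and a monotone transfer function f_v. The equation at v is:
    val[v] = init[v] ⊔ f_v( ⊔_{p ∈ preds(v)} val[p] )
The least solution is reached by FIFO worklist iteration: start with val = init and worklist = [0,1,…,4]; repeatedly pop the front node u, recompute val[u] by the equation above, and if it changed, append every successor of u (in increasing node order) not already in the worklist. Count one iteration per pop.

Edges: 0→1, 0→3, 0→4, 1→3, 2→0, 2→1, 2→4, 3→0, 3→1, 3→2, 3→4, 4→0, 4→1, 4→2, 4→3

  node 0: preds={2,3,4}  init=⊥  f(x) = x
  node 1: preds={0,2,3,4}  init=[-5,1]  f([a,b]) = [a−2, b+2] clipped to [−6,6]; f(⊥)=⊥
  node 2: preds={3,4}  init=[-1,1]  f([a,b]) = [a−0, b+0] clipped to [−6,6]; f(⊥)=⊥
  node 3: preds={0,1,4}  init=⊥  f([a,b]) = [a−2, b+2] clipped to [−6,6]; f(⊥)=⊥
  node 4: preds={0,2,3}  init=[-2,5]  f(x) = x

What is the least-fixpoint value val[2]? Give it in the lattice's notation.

[-6,6]

Worklist (12 pops):
  #1 pop 0: in=[-2,5] → [-2,5] (was ⊥); enqueue []
  #2 pop 1: in=[-2,5] → [-5,6] (was [-5,1]); enqueue []
  #3 pop 2: in=[-2,5] → [-2,5] (was [-1,1]); enqueue [0,1]
  #4 pop 3: in=[-5,6] → [-6,6] (was ⊥); enqueue [2]
  #5 pop 4: in=[-6,6] → [-6,6] (was [-2,5]); enqueue [3]
  #6 pop 0: in=[-6,6] → [-6,6] (was [-2,5]); enqueue [4]
  #7 pop 1: in=[-6,6] → [-6,6] (was [-5,6]); enqueue []
  #8 pop 2: in=[-6,6] → [-6,6] (was [-2,5]); enqueue [0,1]
  #9 pop 3: in=[-6,6] → [-6,6] (no change)
  #10 pop 4: in=[-6,6] → [-6,6] (no change)
  #11 pop 0: in=[-6,6] → [-6,6] (no change)
  #12 pop 1: in=[-6,6] → [-6,6] (no change)

Fixpoint:
  val[0] = [-6,6]
  val[1] = [-6,6]
  val[2] = [-6,6]
  val[3] = [-6,6]
  val[4] = [-6,6]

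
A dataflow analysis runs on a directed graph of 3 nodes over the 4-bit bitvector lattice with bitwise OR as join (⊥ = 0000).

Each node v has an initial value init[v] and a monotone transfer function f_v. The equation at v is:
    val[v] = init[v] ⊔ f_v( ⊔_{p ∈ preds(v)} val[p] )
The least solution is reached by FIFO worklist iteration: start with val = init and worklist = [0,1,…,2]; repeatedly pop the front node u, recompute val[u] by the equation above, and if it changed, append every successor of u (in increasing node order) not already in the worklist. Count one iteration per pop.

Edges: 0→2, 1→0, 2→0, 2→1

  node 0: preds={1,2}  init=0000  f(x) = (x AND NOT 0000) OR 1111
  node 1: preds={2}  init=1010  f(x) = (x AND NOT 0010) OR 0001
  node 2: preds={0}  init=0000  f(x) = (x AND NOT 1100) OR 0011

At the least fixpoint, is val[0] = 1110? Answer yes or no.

no

Trace (5 dequeues):
  [1] u=0 | in 1010 | out 1111 | prev 0000 | push {}
  [2] u=1 | in 0000 | out 1011 | prev 1010 | push {0}
  [3] u=2 | in 1111 | out 0011 | prev 0000 | push {1}
  [4] u=0 | in 1011 | out 1111 | ==
  [5] u=1 | in 0011 | out 1011 | ==

Converged values:
  [0] 1111
  [1] 1011
  [2] 0011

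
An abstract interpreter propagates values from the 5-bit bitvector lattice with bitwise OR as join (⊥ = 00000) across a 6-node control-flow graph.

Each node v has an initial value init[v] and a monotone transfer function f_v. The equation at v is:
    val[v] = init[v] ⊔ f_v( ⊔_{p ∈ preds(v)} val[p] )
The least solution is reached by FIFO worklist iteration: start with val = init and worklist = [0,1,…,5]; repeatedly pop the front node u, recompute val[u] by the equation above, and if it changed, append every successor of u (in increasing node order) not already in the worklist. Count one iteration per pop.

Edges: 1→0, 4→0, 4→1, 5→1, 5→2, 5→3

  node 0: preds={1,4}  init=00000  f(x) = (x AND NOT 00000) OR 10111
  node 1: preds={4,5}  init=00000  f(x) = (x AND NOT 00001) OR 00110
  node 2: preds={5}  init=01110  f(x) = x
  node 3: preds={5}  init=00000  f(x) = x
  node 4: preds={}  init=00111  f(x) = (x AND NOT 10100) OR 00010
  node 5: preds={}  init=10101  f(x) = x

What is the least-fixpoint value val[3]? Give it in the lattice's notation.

Trace (7 dequeues):
  [1] u=0 | in 00111 | out 10111 | prev 00000 | push {}
  [2] u=1 | in 10111 | out 10110 | prev 00000 | push {0}
  [3] u=2 | in 10101 | out 11111 | prev 01110 | push {}
  [4] u=3 | in 10101 | out 10101 | prev 00000 | push {}
  [5] u=4 | in 00000 | out 00111 | ==
  [6] u=5 | in 00000 | out 10101 | ==
  [7] u=0 | in 10111 | out 10111 | ==

Converged values:
  [0] 10111
  [1] 10110
  [2] 11111
  [3] 10101
  [4] 00111
  [5] 10101

10101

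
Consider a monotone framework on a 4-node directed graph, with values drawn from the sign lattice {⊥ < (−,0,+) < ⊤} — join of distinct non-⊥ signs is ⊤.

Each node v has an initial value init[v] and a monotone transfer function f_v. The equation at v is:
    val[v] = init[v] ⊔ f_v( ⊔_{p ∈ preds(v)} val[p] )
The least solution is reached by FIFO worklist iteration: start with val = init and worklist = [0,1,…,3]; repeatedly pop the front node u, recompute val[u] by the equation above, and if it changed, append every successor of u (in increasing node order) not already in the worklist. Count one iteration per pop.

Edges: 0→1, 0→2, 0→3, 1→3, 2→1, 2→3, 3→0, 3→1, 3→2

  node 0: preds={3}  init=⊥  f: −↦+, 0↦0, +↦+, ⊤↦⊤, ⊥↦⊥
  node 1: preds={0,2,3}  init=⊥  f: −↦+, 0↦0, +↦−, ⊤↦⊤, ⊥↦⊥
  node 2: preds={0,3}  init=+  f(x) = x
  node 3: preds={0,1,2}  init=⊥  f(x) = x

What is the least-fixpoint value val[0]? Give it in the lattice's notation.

Worklist (9 pops):
  #1 pop 0: in=⊥ → ⊥ (no change)
  #2 pop 1: in=+ → − (was ⊥); enqueue []
  #3 pop 2: in=⊥ → + (no change)
  #4 pop 3: in=⊤ → ⊤ (was ⊥); enqueue [0,1,2]
  #5 pop 0: in=⊤ → ⊤ (was ⊥); enqueue [3]
  #6 pop 1: in=⊤ → ⊤ (was −); enqueue []
  #7 pop 2: in=⊤ → ⊤ (was +); enqueue [1]
  #8 pop 3: in=⊤ → ⊤ (no change)
  #9 pop 1: in=⊤ → ⊤ (no change)

Fixpoint:
  val[0] = ⊤
  val[1] = ⊤
  val[2] = ⊤
  val[3] = ⊤

⊤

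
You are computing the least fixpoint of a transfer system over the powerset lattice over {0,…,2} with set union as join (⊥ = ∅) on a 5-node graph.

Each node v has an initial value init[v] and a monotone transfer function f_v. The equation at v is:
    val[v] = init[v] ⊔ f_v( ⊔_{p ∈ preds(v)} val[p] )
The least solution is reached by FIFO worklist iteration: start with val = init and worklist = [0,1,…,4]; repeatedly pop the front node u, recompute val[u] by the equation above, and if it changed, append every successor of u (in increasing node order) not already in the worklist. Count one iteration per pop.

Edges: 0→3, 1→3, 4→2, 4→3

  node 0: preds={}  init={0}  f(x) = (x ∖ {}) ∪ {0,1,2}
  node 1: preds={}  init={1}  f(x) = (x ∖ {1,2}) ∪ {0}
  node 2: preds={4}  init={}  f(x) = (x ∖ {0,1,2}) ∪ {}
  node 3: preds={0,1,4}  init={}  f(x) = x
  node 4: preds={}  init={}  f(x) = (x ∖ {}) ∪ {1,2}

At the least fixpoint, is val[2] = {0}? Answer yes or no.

no

Trace (7 dequeues):
  [1] u=0 | in {} | out {0,1,2} | prev {0} | push {}
  [2] u=1 | in {} | out {0,1} | prev {1} | push {}
  [3] u=2 | in {} | out {} | ==
  [4] u=3 | in {0,1,2} | out {0,1,2} | prev {} | push {}
  [5] u=4 | in {} | out {1,2} | prev {} | push {2,3}
  [6] u=2 | in {1,2} | out {} | ==
  [7] u=3 | in {0,1,2} | out {0,1,2} | ==

Converged values:
  [0] {0,1,2}
  [1] {0,1}
  [2] {}
  [3] {0,1,2}
  [4] {1,2}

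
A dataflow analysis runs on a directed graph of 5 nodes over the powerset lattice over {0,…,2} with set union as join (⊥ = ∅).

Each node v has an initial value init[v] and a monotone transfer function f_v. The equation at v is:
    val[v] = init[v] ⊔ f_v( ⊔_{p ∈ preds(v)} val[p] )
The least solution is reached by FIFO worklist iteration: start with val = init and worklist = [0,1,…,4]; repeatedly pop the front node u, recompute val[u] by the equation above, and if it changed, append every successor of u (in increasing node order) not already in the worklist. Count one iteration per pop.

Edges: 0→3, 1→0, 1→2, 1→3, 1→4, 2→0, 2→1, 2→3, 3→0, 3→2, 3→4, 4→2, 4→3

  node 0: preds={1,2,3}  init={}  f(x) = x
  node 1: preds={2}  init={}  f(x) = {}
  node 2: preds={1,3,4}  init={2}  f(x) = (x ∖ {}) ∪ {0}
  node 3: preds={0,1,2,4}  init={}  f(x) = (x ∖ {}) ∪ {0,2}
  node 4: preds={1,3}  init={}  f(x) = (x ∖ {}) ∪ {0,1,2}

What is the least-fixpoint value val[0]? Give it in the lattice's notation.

{0,1,2}

Iteration log — 14 steps:
  step 1. node 0  ⊔preds={2}  new={2}  old={}  +wl: 
  step 2. node 1  ⊔preds={2}  new={}  stable
  step 3. node 2  ⊔preds={}  new={0,2}  old={2}  +wl: 0,1
  step 4. node 3  ⊔preds={0,2}  new={0,2}  old={}  +wl: 2
  step 5. node 4  ⊔preds={0,2}  new={0,1,2}  old={}  +wl: 3
  step 6. node 0  ⊔preds={0,2}  new={0,2}  old={2}  +wl: 
  step 7. node 1  ⊔preds={0,2}  new={}  stable
  step 8. node 2  ⊔preds={0,1,2}  new={0,1,2}  old={0,2}  +wl: 0,1
  step 9. node 3  ⊔preds={0,1,2}  new={0,1,2}  old={0,2}  +wl: 2,4
  step 10. node 0  ⊔preds={0,1,2}  new={0,1,2}  old={0,2}  +wl: 3
  step 11. node 1  ⊔preds={0,1,2}  new={}  stable
  step 12. node 2  ⊔preds={0,1,2}  new={0,1,2}  stable
  step 13. node 4  ⊔preds={0,1,2}  new={0,1,2}  stable
  step 14. node 3  ⊔preds={0,1,2}  new={0,1,2}  stable

Least fixpoint reached:
  node 0: {0,1,2}
  node 1: {}
  node 2: {0,1,2}
  node 3: {0,1,2}
  node 4: {0,1,2}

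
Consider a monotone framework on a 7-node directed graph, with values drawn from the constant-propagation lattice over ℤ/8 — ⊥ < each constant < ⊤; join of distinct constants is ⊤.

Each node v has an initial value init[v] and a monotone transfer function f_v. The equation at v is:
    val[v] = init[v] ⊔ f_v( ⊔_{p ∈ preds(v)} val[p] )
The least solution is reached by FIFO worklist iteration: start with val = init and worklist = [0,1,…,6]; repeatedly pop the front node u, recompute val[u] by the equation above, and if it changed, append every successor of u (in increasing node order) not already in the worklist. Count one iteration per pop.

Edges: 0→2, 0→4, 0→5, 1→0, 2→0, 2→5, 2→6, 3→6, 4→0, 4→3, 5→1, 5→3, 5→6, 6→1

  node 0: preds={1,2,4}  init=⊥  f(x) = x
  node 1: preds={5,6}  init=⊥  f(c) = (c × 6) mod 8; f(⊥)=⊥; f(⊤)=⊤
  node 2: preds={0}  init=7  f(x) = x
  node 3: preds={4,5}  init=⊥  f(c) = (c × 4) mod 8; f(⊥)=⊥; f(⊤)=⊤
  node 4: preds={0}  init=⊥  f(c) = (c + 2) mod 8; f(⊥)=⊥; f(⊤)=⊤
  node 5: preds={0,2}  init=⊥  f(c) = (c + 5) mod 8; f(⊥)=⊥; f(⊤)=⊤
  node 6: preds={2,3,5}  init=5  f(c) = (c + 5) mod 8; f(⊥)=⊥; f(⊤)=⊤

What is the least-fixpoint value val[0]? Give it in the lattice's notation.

⊤

Trace (17 dequeues):
  [1] u=0 | in 7 | out 7 | prev ⊥ | push {}
  [2] u=1 | in 5 | out 6 | prev ⊥ | push {0}
  [3] u=2 | in 7 | out 7 | ==
  [4] u=3 | in ⊥ | out ⊥ | ==
  [5] u=4 | in 7 | out 1 | prev ⊥ | push {3}
  [6] u=5 | in 7 | out 4 | prev ⊥ | push {1}
  [7] u=6 | in ⊤ | out ⊤ | prev 5 | push {}
  [8] u=0 | in ⊤ | out ⊤ | prev 7 | push {2,4,5}
  [9] u=3 | in ⊤ | out ⊤ | prev ⊥ | push {6}
  [10] u=1 | in ⊤ | out ⊤ | prev 6 | push {0}
  [11] u=2 | in ⊤ | out ⊤ | prev 7 | push {}
  [12] u=4 | in ⊤ | out ⊤ | prev 1 | push {3}
  [13] u=5 | in ⊤ | out ⊤ | prev 4 | push {1}
  [14] u=6 | in ⊤ | out ⊤ | ==
  [15] u=0 | in ⊤ | out ⊤ | ==
  [16] u=3 | in ⊤ | out ⊤ | ==
  [17] u=1 | in ⊤ | out ⊤ | ==

Converged values:
  [0] ⊤
  [1] ⊤
  [2] ⊤
  [3] ⊤
  [4] ⊤
  [5] ⊤
  [6] ⊤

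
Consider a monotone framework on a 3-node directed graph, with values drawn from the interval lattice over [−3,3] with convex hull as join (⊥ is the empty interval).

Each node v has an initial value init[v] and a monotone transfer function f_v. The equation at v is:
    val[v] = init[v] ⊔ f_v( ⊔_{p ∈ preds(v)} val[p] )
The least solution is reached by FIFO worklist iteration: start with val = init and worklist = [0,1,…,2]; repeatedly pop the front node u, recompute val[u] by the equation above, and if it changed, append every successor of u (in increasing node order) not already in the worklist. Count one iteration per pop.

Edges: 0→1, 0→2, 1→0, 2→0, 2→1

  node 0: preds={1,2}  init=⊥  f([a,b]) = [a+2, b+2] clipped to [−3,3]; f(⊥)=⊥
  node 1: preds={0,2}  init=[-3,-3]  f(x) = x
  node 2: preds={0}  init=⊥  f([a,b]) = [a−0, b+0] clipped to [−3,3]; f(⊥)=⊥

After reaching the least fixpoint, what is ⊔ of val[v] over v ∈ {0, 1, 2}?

Worklist (11 pops):
  #1 pop 0: in=[-3,-3] → [-1,-1] (was ⊥); enqueue []
  #2 pop 1: in=[-1,-1] → [-3,-1] (was [-3,-3]); enqueue [0]
  #3 pop 2: in=[-1,-1] → [-1,-1] (was ⊥); enqueue [1]
  #4 pop 0: in=[-3,-1] → [-1,1] (was [-1,-1]); enqueue [2]
  #5 pop 1: in=[-1,1] → [-3,1] (was [-3,-1]); enqueue [0]
  #6 pop 2: in=[-1,1] → [-1,1] (was [-1,-1]); enqueue [1]
  #7 pop 0: in=[-3,1] → [-1,3] (was [-1,1]); enqueue [2]
  #8 pop 1: in=[-1,3] → [-3,3] (was [-3,1]); enqueue [0]
  #9 pop 2: in=[-1,3] → [-1,3] (was [-1,1]); enqueue [1]
  #10 pop 0: in=[-3,3] → [-1,3] (no change)
  #11 pop 1: in=[-1,3] → [-3,3] (no change)

Fixpoint:
  val[0] = [-1,3]
  val[1] = [-3,3]
  val[2] = [-1,3]

[-3,3]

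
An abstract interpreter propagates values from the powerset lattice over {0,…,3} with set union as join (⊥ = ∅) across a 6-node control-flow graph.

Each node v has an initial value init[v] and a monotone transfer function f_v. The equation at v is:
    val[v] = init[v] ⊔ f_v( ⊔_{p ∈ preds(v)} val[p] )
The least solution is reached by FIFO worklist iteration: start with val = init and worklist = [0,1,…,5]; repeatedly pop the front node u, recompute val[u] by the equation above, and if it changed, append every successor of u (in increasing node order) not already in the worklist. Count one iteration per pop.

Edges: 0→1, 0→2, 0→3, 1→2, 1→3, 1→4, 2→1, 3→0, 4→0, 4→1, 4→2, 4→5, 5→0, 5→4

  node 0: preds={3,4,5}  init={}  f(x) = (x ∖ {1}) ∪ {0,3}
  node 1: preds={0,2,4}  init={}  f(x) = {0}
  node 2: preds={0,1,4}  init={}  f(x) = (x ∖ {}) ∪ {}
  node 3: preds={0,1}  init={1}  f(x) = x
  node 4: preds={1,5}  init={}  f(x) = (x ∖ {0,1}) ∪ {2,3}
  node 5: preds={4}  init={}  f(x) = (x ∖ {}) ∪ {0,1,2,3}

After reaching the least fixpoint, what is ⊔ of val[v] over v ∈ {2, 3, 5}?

{0,1,2,3}

Iteration log — 13 steps:
  step 1. node 0  ⊔preds={1}  new={0,3}  old={}  +wl: 
  step 2. node 1  ⊔preds={0,3}  new={0}  old={}  +wl: 
  step 3. node 2  ⊔preds={0,3}  new={0,3}  old={}  +wl: 1
  step 4. node 3  ⊔preds={0,3}  new={0,1,3}  old={1}  +wl: 0
  step 5. node 4  ⊔preds={0}  new={2,3}  old={}  +wl: 2
  step 6. node 5  ⊔preds={2,3}  new={0,1,2,3}  old={}  +wl: 4
  step 7. node 1  ⊔preds={0,2,3}  new={0}  stable
  step 8. node 0  ⊔preds={0,1,2,3}  new={0,2,3}  old={0,3}  +wl: 1,3
  step 9. node 2  ⊔preds={0,2,3}  new={0,2,3}  old={0,3}  +wl: 
  step 10. node 4  ⊔preds={0,1,2,3}  new={2,3}  stable
  step 11. node 1  ⊔preds={0,2,3}  new={0}  stable
  step 12. node 3  ⊔preds={0,2,3}  new={0,1,2,3}  old={0,1,3}  +wl: 0
  step 13. node 0  ⊔preds={0,1,2,3}  new={0,2,3}  stable

Least fixpoint reached:
  node 0: {0,2,3}
  node 1: {0}
  node 2: {0,2,3}
  node 3: {0,1,2,3}
  node 4: {2,3}
  node 5: {0,1,2,3}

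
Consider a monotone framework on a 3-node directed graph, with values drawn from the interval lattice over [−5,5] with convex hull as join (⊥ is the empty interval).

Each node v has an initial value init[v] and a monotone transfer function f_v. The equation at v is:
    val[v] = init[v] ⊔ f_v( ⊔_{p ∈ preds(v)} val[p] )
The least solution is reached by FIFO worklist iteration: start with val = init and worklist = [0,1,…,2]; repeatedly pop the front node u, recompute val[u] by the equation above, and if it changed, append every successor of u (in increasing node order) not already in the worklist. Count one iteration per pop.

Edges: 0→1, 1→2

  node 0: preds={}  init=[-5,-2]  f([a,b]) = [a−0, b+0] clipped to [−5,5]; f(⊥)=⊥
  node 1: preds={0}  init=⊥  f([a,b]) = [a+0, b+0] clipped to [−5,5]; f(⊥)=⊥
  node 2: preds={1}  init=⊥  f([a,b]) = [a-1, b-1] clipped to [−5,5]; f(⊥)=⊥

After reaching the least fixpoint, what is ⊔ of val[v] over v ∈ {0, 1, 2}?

Iteration log — 3 steps:
  step 1. node 0  ⊔preds=⊥  new=[-5,-2]  stable
  step 2. node 1  ⊔preds=[-5,-2]  new=[-5,-2]  old=⊥  +wl: 
  step 3. node 2  ⊔preds=[-5,-2]  new=[-5,-3]  old=⊥  +wl: 

Least fixpoint reached:
  node 0: [-5,-2]
  node 1: [-5,-2]
  node 2: [-5,-3]

[-5,-2]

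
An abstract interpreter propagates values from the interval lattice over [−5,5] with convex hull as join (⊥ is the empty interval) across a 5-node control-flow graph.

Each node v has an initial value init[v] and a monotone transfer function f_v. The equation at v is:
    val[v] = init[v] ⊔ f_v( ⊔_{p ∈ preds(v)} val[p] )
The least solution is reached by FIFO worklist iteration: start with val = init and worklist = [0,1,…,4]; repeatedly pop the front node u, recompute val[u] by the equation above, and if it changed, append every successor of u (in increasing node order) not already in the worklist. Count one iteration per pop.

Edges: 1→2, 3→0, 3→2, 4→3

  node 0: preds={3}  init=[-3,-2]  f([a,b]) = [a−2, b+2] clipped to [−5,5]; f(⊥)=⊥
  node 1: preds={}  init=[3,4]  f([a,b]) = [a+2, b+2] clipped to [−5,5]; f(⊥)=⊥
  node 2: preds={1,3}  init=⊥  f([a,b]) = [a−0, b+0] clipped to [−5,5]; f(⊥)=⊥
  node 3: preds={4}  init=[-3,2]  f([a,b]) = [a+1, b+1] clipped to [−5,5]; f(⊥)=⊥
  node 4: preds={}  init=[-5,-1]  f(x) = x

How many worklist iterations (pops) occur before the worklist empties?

7

Iteration log — 7 steps:
  step 1. node 0  ⊔preds=[-3,2]  new=[-5,4]  old=[-3,-2]  +wl: 
  step 2. node 1  ⊔preds=⊥  new=[3,4]  stable
  step 3. node 2  ⊔preds=[-3,4]  new=[-3,4]  old=⊥  +wl: 
  step 4. node 3  ⊔preds=[-5,-1]  new=[-4,2]  old=[-3,2]  +wl: 0,2
  step 5. node 4  ⊔preds=⊥  new=[-5,-1]  stable
  step 6. node 0  ⊔preds=[-4,2]  new=[-5,4]  stable
  step 7. node 2  ⊔preds=[-4,4]  new=[-4,4]  old=[-3,4]  +wl: 

Least fixpoint reached:
  node 0: [-5,4]
  node 1: [3,4]
  node 2: [-4,4]
  node 3: [-4,2]
  node 4: [-5,-1]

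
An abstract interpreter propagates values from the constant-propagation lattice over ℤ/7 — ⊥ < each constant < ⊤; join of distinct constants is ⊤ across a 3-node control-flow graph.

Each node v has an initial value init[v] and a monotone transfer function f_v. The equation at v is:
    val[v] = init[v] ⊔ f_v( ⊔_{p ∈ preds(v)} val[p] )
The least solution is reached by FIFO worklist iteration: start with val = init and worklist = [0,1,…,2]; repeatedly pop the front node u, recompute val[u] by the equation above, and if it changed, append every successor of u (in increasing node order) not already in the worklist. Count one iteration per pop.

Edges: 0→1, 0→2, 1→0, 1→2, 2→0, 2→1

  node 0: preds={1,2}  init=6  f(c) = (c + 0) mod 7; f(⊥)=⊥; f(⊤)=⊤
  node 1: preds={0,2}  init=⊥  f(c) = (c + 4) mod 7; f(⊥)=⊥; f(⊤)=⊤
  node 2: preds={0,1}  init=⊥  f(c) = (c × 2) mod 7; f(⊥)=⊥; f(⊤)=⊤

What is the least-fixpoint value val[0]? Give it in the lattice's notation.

Trace (7 dequeues):
  [1] u=0 | in ⊥ | out 6 | ==
  [2] u=1 | in 6 | out 3 | prev ⊥ | push {0}
  [3] u=2 | in ⊤ | out ⊤ | prev ⊥ | push {1}
  [4] u=0 | in ⊤ | out ⊤ | prev 6 | push {2}
  [5] u=1 | in ⊤ | out ⊤ | prev 3 | push {0}
  [6] u=2 | in ⊤ | out ⊤ | ==
  [7] u=0 | in ⊤ | out ⊤ | ==

Converged values:
  [0] ⊤
  [1] ⊤
  [2] ⊤

⊤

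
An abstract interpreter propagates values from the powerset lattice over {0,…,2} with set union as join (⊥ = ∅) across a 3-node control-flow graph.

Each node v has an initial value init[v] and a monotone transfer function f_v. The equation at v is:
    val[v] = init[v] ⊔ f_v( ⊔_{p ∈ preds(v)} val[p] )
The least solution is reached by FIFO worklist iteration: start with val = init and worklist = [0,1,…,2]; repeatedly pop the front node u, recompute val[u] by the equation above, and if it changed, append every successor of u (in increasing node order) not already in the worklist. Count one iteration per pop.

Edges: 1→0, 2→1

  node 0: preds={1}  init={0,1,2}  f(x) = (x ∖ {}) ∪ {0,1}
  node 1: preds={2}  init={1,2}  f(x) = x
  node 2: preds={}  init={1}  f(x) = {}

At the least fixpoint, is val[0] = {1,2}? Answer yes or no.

no

Worklist (3 pops):
  #1 pop 0: in={1,2} → {0,1,2} (no change)
  #2 pop 1: in={1} → {1,2} (no change)
  #3 pop 2: in={} → {1} (no change)

Fixpoint:
  val[0] = {0,1,2}
  val[1] = {1,2}
  val[2] = {1}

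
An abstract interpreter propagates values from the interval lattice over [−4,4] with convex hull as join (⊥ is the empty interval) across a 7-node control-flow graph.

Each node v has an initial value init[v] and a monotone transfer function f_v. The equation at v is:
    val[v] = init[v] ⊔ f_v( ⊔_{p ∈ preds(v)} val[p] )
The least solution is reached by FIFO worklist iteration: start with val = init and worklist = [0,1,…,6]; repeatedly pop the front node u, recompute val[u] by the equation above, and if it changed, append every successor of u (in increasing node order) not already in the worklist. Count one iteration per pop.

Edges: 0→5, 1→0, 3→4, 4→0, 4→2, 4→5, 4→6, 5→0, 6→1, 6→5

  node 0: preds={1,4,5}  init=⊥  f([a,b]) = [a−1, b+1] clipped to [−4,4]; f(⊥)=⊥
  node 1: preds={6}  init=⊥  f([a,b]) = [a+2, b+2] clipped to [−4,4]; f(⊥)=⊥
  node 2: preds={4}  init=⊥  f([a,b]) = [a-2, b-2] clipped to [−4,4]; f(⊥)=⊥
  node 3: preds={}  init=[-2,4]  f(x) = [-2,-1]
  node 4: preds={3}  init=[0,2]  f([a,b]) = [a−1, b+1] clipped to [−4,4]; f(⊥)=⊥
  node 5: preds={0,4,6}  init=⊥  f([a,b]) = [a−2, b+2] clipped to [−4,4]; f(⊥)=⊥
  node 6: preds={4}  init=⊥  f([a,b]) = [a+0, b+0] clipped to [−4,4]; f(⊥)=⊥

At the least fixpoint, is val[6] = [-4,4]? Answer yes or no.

Trace (12 dequeues):
  [1] u=0 | in [0,2] | out [-1,3] | prev ⊥ | push {}
  [2] u=1 | in ⊥ | out ⊥ | ==
  [3] u=2 | in [0,2] | out [-2,0] | prev ⊥ | push {}
  [4] u=3 | in ⊥ | out [-2,4] | ==
  [5] u=4 | in [-2,4] | out [-3,4] | prev [0,2] | push {0,2}
  [6] u=5 | in [-3,4] | out [-4,4] | prev ⊥ | push {}
  [7] u=6 | in [-3,4] | out [-3,4] | prev ⊥ | push {1,5}
  [8] u=0 | in [-4,4] | out [-4,4] | prev [-1,3] | push {}
  [9] u=2 | in [-3,4] | out [-4,2] | prev [-2,0] | push {}
  [10] u=1 | in [-3,4] | out [-1,4] | prev ⊥ | push {0}
  [11] u=5 | in [-4,4] | out [-4,4] | ==
  [12] u=0 | in [-4,4] | out [-4,4] | ==

Converged values:
  [0] [-4,4]
  [1] [-1,4]
  [2] [-4,2]
  [3] [-2,4]
  [4] [-3,4]
  [5] [-4,4]
  [6] [-3,4]

no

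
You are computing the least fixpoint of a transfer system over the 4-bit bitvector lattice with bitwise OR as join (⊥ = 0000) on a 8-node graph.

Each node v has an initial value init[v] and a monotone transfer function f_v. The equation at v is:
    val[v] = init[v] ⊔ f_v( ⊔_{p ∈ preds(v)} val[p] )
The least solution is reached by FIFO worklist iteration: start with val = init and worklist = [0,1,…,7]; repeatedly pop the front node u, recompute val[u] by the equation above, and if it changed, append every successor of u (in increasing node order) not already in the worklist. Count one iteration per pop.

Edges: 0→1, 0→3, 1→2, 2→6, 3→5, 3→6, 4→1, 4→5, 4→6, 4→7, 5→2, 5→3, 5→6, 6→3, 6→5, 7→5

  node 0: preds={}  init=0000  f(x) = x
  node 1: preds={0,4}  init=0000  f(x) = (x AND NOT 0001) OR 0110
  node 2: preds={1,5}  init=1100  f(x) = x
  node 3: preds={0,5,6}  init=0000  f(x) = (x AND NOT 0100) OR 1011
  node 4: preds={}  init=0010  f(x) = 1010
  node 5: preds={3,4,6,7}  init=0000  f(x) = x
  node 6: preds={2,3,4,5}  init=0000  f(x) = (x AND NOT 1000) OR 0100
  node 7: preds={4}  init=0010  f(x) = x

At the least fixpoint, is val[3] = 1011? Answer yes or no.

Worklist (15 pops):
  #1 pop 0: in=0000 → 0000 (no change)
  #2 pop 1: in=0010 → 0110 (was 0000); enqueue []
  #3 pop 2: in=0110 → 1110 (was 1100); enqueue []
  #4 pop 3: in=0000 → 1011 (was 0000); enqueue []
  #5 pop 4: in=0000 → 1010 (was 0010); enqueue [1]
  #6 pop 5: in=1011 → 1011 (was 0000); enqueue [2,3]
  #7 pop 6: in=1111 → 0111 (was 0000); enqueue [5]
  #8 pop 7: in=1010 → 1010 (was 0010); enqueue []
  #9 pop 1: in=1010 → 1110 (was 0110); enqueue []
  #10 pop 2: in=1111 → 1111 (was 1110); enqueue [6]
  #11 pop 3: in=1111 → 1011 (no change)
  #12 pop 5: in=1111 → 1111 (was 1011); enqueue [2,3]
  #13 pop 6: in=1111 → 0111 (no change)
  #14 pop 2: in=1111 → 1111 (no change)
  #15 pop 3: in=1111 → 1011 (no change)

Fixpoint:
  val[0] = 0000
  val[1] = 1110
  val[2] = 1111
  val[3] = 1011
  val[4] = 1010
  val[5] = 1111
  val[6] = 0111
  val[7] = 1010

yes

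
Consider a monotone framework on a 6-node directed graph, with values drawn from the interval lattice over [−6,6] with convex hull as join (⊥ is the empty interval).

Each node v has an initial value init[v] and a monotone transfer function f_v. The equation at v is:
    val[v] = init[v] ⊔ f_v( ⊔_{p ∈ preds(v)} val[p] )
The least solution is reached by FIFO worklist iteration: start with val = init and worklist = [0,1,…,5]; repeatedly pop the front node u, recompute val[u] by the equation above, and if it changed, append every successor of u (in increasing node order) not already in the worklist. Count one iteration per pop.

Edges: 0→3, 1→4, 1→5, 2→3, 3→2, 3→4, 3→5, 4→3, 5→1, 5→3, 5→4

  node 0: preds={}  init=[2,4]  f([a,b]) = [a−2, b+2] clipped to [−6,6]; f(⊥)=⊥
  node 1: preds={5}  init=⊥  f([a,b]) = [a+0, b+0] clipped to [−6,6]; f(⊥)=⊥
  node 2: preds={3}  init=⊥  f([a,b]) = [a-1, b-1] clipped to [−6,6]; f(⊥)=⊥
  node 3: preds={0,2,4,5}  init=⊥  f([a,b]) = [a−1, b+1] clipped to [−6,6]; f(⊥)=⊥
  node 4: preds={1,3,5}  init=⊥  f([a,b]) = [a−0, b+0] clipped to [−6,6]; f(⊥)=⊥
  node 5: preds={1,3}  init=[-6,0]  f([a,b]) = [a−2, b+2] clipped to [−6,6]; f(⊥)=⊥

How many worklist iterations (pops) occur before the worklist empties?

Iteration log — 13 steps:
  step 1. node 0  ⊔preds=⊥  new=[2,4]  stable
  step 2. node 1  ⊔preds=[-6,0]  new=[-6,0]  old=⊥  +wl: 
  step 3. node 2  ⊔preds=⊥  new=⊥  stable
  step 4. node 3  ⊔preds=[-6,4]  new=[-6,5]  old=⊥  +wl: 2
  step 5. node 4  ⊔preds=[-6,5]  new=[-6,5]  old=⊥  +wl: 3
  step 6. node 5  ⊔preds=[-6,5]  new=[-6,6]  old=[-6,0]  +wl: 1,4
  step 7. node 2  ⊔preds=[-6,5]  new=[-6,4]  old=⊥  +wl: 
  step 8. node 3  ⊔preds=[-6,6]  new=[-6,6]  old=[-6,5]  +wl: 2,5
  step 9. node 1  ⊔preds=[-6,6]  new=[-6,6]  old=[-6,0]  +wl: 
  step 10. node 4  ⊔preds=[-6,6]  new=[-6,6]  old=[-6,5]  +wl: 3
  step 11. node 2  ⊔preds=[-6,6]  new=[-6,5]  old=[-6,4]  +wl: 
  step 12. node 5  ⊔preds=[-6,6]  new=[-6,6]  stable
  step 13. node 3  ⊔preds=[-6,6]  new=[-6,6]  stable

Least fixpoint reached:
  node 0: [2,4]
  node 1: [-6,6]
  node 2: [-6,5]
  node 3: [-6,6]
  node 4: [-6,6]
  node 5: [-6,6]

13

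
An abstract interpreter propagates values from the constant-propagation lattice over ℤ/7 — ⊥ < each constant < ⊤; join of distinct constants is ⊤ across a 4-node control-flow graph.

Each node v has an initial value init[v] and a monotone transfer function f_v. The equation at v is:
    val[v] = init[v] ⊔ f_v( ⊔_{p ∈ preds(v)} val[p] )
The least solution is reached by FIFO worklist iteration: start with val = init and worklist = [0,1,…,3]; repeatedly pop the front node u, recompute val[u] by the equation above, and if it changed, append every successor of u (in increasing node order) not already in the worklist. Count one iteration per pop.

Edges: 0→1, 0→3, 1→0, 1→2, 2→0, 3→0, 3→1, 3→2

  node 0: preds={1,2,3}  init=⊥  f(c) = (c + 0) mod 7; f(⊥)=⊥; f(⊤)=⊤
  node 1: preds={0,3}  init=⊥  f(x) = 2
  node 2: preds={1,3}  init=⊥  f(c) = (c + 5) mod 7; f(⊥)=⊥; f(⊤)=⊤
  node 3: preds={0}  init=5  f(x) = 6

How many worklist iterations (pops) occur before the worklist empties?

8

Worklist (8 pops):
  #1 pop 0: in=5 → 5 (was ⊥); enqueue []
  #2 pop 1: in=5 → 2 (was ⊥); enqueue [0]
  #3 pop 2: in=⊤ → ⊤ (was ⊥); enqueue []
  #4 pop 3: in=5 → ⊤ (was 5); enqueue [1,2]
  #5 pop 0: in=⊤ → ⊤ (was 5); enqueue [3]
  #6 pop 1: in=⊤ → 2 (no change)
  #7 pop 2: in=⊤ → ⊤ (no change)
  #8 pop 3: in=⊤ → ⊤ (no change)

Fixpoint:
  val[0] = ⊤
  val[1] = 2
  val[2] = ⊤
  val[3] = ⊤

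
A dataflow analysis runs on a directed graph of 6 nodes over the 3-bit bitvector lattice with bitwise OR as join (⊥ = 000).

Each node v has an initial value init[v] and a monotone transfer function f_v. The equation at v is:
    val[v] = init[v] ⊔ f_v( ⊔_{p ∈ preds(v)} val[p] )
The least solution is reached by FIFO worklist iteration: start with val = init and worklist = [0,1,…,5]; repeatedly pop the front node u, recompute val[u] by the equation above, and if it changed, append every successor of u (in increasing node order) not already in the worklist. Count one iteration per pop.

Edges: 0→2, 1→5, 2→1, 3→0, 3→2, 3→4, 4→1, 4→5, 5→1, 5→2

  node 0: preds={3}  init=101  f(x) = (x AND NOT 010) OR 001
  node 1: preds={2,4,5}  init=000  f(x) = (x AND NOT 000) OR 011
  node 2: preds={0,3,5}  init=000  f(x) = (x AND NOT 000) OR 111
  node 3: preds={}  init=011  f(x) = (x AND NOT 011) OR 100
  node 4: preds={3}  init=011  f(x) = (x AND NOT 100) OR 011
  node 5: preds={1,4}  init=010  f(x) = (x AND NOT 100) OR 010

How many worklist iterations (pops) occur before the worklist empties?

Worklist (10 pops):
  #1 pop 0: in=011 → 101 (no change)
  #2 pop 1: in=011 → 011 (was 000); enqueue []
  #3 pop 2: in=111 → 111 (was 000); enqueue [1]
  #4 pop 3: in=000 → 111 (was 011); enqueue [0,2]
  #5 pop 4: in=111 → 011 (no change)
  #6 pop 5: in=011 → 011 (was 010); enqueue []
  #7 pop 1: in=111 → 111 (was 011); enqueue [5]
  #8 pop 0: in=111 → 101 (no change)
  #9 pop 2: in=111 → 111 (no change)
  #10 pop 5: in=111 → 011 (no change)

Fixpoint:
  val[0] = 101
  val[1] = 111
  val[2] = 111
  val[3] = 111
  val[4] = 011
  val[5] = 011

10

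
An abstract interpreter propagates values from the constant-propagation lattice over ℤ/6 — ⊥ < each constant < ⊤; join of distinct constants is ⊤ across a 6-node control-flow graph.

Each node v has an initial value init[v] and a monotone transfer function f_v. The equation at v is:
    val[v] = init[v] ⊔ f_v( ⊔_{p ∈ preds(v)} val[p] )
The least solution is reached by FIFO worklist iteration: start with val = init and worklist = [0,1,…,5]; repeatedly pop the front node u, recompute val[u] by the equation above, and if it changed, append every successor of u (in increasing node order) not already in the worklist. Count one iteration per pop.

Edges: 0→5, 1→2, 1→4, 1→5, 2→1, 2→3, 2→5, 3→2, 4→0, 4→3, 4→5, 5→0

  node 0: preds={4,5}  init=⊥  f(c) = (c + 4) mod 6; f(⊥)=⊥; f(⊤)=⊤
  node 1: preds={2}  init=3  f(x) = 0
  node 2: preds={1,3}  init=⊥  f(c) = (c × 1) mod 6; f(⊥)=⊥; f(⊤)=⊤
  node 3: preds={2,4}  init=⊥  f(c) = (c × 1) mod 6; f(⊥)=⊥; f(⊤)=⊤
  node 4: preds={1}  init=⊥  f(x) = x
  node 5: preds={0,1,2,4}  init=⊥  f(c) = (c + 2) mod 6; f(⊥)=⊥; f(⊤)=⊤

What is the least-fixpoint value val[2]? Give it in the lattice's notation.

Worklist (11 pops):
  #1 pop 0: in=⊥ → ⊥ (no change)
  #2 pop 1: in=⊥ → ⊤ (was 3); enqueue []
  #3 pop 2: in=⊤ → ⊤ (was ⊥); enqueue [1]
  #4 pop 3: in=⊤ → ⊤ (was ⊥); enqueue [2]
  #5 pop 4: in=⊤ → ⊤ (was ⊥); enqueue [0,3]
  #6 pop 5: in=⊤ → ⊤ (was ⊥); enqueue []
  #7 pop 1: in=⊤ → ⊤ (no change)
  #8 pop 2: in=⊤ → ⊤ (no change)
  #9 pop 0: in=⊤ → ⊤ (was ⊥); enqueue [5]
  #10 pop 3: in=⊤ → ⊤ (no change)
  #11 pop 5: in=⊤ → ⊤ (no change)

Fixpoint:
  val[0] = ⊤
  val[1] = ⊤
  val[2] = ⊤
  val[3] = ⊤
  val[4] = ⊤
  val[5] = ⊤

⊤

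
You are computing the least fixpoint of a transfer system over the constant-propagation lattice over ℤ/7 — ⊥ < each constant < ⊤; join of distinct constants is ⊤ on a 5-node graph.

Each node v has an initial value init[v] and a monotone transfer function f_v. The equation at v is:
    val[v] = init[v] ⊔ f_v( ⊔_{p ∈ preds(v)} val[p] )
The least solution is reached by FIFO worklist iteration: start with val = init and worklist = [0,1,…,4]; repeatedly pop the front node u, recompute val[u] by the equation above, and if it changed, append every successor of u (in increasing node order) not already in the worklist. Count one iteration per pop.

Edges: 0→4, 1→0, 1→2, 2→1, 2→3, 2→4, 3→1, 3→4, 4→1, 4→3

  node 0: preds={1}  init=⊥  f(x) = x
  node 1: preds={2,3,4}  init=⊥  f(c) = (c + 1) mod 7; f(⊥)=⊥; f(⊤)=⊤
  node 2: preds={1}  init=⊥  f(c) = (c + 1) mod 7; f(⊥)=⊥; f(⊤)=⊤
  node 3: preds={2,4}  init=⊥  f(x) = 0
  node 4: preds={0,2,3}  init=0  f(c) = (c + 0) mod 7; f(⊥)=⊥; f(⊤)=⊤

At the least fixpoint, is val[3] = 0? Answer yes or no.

Iteration log — 14 steps:
  step 1. node 0  ⊔preds=⊥  new=⊥  stable
  step 2. node 1  ⊔preds=0  new=1  old=⊥  +wl: 0
  step 3. node 2  ⊔preds=1  new=2  old=⊥  +wl: 1
  step 4. node 3  ⊔preds=⊤  new=0  old=⊥  +wl: 
  step 5. node 4  ⊔preds=⊤  new=⊤  old=0  +wl: 3
  step 6. node 0  ⊔preds=1  new=1  old=⊥  +wl: 4
  step 7. node 1  ⊔preds=⊤  new=⊤  old=1  +wl: 0,2
  step 8. node 3  ⊔preds=⊤  new=0  stable
  step 9. node 4  ⊔preds=⊤  new=⊤  stable
  step 10. node 0  ⊔preds=⊤  new=⊤  old=1  +wl: 4
  step 11. node 2  ⊔preds=⊤  new=⊤  old=2  +wl: 1,3
  step 12. node 4  ⊔preds=⊤  new=⊤  stable
  step 13. node 1  ⊔preds=⊤  new=⊤  stable
  step 14. node 3  ⊔preds=⊤  new=0  stable

Least fixpoint reached:
  node 0: ⊤
  node 1: ⊤
  node 2: ⊤
  node 3: 0
  node 4: ⊤

yes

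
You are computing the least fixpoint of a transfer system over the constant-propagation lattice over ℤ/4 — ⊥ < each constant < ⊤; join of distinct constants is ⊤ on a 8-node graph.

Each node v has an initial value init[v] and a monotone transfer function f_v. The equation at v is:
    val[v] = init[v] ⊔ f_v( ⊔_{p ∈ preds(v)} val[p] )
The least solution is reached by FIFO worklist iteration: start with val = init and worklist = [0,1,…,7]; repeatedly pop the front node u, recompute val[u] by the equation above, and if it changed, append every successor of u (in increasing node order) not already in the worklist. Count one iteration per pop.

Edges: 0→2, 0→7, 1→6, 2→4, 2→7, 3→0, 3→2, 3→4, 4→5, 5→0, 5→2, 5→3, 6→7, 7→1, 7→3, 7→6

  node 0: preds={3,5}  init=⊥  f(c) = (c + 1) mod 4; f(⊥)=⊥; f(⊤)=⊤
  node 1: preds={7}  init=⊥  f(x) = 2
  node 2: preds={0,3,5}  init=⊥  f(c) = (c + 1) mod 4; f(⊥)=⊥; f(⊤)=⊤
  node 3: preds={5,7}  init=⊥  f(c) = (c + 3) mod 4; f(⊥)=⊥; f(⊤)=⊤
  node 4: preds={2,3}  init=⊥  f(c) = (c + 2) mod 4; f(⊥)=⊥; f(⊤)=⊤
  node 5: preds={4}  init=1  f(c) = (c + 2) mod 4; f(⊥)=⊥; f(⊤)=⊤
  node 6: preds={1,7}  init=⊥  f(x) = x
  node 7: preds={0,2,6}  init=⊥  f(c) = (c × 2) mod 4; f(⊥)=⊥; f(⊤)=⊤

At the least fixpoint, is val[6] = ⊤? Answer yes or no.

Iteration log — 17 steps:
  step 1. node 0  ⊔preds=1  new=2  old=⊥  +wl: 
  step 2. node 1  ⊔preds=⊥  new=2  old=⊥  +wl: 
  step 3. node 2  ⊔preds=⊤  new=⊤  old=⊥  +wl: 
  step 4. node 3  ⊔preds=1  new=0  old=⊥  +wl: 0,2
  step 5. node 4  ⊔preds=⊤  new=⊤  old=⊥  +wl: 
  step 6. node 5  ⊔preds=⊤  new=⊤  old=1  +wl: 3
  step 7. node 6  ⊔preds=2  new=2  old=⊥  +wl: 
  step 8. node 7  ⊔preds=⊤  new=⊤  old=⊥  +wl: 1,6
  step 9. node 0  ⊔preds=⊤  new=⊤  old=2  +wl: 7
  step 10. node 2  ⊔preds=⊤  new=⊤  stable
  step 11. node 3  ⊔preds=⊤  new=⊤  old=0  +wl: 0,2,4
  step 12. node 1  ⊔preds=⊤  new=2  stable
  step 13. node 6  ⊔preds=⊤  new=⊤  old=2  +wl: 
  step 14. node 7  ⊔preds=⊤  new=⊤  stable
  step 15. node 0  ⊔preds=⊤  new=⊤  stable
  step 16. node 2  ⊔preds=⊤  new=⊤  stable
  step 17. node 4  ⊔preds=⊤  new=⊤  stable

Least fixpoint reached:
  node 0: ⊤
  node 1: 2
  node 2: ⊤
  node 3: ⊤
  node 4: ⊤
  node 5: ⊤
  node 6: ⊤
  node 7: ⊤

yes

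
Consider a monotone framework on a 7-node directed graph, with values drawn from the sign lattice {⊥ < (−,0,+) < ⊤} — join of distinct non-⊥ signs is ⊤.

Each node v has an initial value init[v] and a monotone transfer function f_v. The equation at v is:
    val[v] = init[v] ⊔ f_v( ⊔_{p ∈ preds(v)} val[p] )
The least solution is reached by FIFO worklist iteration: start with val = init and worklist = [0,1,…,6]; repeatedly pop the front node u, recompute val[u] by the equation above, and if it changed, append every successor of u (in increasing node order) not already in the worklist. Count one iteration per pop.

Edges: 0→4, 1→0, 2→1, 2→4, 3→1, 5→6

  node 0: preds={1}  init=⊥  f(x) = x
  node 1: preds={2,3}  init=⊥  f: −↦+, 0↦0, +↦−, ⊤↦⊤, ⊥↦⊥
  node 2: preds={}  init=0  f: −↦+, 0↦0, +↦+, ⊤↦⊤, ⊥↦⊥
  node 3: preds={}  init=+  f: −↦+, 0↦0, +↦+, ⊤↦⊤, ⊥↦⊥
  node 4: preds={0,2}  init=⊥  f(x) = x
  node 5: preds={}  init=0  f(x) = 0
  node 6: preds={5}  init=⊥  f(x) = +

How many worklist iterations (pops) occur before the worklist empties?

Trace (9 dequeues):
  [1] u=0 | in ⊥ | out ⊥ | ==
  [2] u=1 | in ⊤ | out ⊤ | prev ⊥ | push {0}
  [3] u=2 | in ⊥ | out 0 | ==
  [4] u=3 | in ⊥ | out + | ==
  [5] u=4 | in 0 | out 0 | prev ⊥ | push {}
  [6] u=5 | in ⊥ | out 0 | ==
  [7] u=6 | in 0 | out + | prev ⊥ | push {}
  [8] u=0 | in ⊤ | out ⊤ | prev ⊥ | push {4}
  [9] u=4 | in ⊤ | out ⊤ | prev 0 | push {}

Converged values:
  [0] ⊤
  [1] ⊤
  [2] 0
  [3] +
  [4] ⊤
  [5] 0
  [6] +

9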